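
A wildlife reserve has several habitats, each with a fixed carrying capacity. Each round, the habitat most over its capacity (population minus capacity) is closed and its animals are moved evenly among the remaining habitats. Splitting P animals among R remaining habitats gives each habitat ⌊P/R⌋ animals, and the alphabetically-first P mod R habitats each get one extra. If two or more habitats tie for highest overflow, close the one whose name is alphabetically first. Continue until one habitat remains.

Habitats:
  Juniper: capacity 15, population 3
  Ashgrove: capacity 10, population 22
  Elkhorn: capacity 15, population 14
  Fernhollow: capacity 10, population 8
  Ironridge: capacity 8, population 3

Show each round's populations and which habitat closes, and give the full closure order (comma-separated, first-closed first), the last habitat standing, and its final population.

Closure order: Ashgrove, Elkhorn, Fernhollow, Ironridge
Last habitat: Juniper with 50 animals

Round 1: Ashgrove=22 Elkhorn=14 Fernhollow=8 Ironridge=3 Juniper=3 → close Ashgrove (overflow 12)
  22÷4 = 5 each, +1 to first 2
Round 2: Elkhorn=20 Fernhollow=14 Ironridge=8 Juniper=8 → close Elkhorn (overflow 5)
  20÷3 = 6 each, +1 to first 2
Round 3: Fernhollow=21 Ironridge=15 Juniper=14 → close Fernhollow (overflow 11)
  21÷2 = 10 each, +1 to first 1
Round 4: Ironridge=26 Juniper=24 → close Ironridge (overflow 18)
  26÷1 = 26 each, +1 to first 0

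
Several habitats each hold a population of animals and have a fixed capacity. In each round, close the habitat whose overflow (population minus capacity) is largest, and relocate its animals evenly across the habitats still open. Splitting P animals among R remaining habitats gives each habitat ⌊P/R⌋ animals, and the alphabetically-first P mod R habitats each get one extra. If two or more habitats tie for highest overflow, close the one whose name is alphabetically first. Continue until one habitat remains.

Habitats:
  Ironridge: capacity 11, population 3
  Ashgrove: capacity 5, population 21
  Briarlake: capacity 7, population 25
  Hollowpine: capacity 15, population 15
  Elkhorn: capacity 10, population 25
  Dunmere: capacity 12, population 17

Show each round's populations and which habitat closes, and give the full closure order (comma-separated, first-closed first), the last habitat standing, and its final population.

Closure order: Briarlake, Ashgrove, Elkhorn, Dunmere, Hollowpine
Last habitat: Ironridge with 106 animals

Round 1: Ashgrove=21 Briarlake=25 Dunmere=17 Elkhorn=25 Hollowpine=15 Ironridge=3 → close Briarlake (overflow 18)
  25÷5 = 5 each, +1 to first 0
Round 2: Ashgrove=26 Dunmere=22 Elkhorn=30 Hollowpine=20 Ironridge=8 → close Ashgrove (overflow 21)
  26÷4 = 6 each, +1 to first 2
Round 3: Dunmere=29 Elkhorn=37 Hollowpine=26 Ironridge=14 → close Elkhorn (overflow 27)
  37÷3 = 12 each, +1 to first 1
Round 4: Dunmere=42 Hollowpine=38 Ironridge=26 → close Dunmere (overflow 30)
  42÷2 = 21 each, +1 to first 0
Round 5: Hollowpine=59 Ironridge=47 → close Hollowpine (overflow 44)
  59÷1 = 59 each, +1 to first 0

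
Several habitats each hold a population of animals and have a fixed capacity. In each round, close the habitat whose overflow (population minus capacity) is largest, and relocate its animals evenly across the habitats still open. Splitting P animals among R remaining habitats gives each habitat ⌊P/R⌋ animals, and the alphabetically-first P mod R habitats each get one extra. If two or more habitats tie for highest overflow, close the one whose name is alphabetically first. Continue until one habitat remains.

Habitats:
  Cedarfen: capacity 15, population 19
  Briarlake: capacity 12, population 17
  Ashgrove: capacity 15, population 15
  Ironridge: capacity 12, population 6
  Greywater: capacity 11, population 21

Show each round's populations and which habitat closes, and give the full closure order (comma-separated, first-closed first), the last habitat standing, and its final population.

Closure order: Greywater, Briarlake, Cedarfen, Ashgrove
Last habitat: Ironridge with 78 animals

Round 1: Ashgrove=15 Briarlake=17 Cedarfen=19 Greywater=21 Ironridge=6 → close Greywater (overflow 10)
  21÷4 = 5 each, +1 to first 1
Round 2: Ashgrove=21 Briarlake=22 Cedarfen=24 Ironridge=11 → close Briarlake (overflow 10)
  22÷3 = 7 each, +1 to first 1
Round 3: Ashgrove=29 Cedarfen=31 Ironridge=18 → close Cedarfen (overflow 16)
  31÷2 = 15 each, +1 to first 1
Round 4: Ashgrove=45 Ironridge=33 → close Ashgrove (overflow 30)
  45÷1 = 45 each, +1 to first 0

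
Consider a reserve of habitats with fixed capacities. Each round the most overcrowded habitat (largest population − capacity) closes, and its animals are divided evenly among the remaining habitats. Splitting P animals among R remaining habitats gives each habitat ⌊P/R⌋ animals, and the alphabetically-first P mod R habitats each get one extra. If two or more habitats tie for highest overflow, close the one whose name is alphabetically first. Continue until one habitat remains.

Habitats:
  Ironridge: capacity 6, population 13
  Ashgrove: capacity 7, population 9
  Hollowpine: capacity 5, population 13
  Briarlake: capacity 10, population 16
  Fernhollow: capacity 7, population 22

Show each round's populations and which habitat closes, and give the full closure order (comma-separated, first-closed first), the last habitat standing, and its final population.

Round 1: Ashgrove=9 Briarlake=16 Fernhollow=22 Hollowpine=13 Ironridge=13 → close Fernhollow (overflow 15)
  22÷4 = 5 each, +1 to first 2
Round 2: Ashgrove=15 Briarlake=22 Hollowpine=18 Ironridge=18 → close Hollowpine (overflow 13)
  18÷3 = 6 each, +1 to first 0
Round 3: Ashgrove=21 Briarlake=28 Ironridge=24 → close Briarlake (overflow 18)
  28÷2 = 14 each, +1 to first 0
Round 4: Ashgrove=35 Ironridge=38 → close Ironridge (overflow 32)
  38÷1 = 38 each, +1 to first 0

Closure order: Fernhollow, Hollowpine, Briarlake, Ironridge
Last habitat: Ashgrove with 73 animals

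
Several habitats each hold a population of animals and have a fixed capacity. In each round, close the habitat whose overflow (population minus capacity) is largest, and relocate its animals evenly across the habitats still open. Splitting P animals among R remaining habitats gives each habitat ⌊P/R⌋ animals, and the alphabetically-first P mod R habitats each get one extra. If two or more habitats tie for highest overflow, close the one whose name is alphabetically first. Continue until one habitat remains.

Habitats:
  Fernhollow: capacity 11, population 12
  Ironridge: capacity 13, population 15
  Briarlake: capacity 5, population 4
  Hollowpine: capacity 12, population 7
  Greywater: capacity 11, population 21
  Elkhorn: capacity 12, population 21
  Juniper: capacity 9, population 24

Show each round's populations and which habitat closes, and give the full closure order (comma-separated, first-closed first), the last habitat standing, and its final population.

Round 1: Briarlake=4 Elkhorn=21 Fernhollow=12 Greywater=21 Hollowpine=7 Ironridge=15 Juniper=24 → close Juniper (overflow 15)
  24÷6 = 4 each, +1 to first 0
Round 2: Briarlake=8 Elkhorn=25 Fernhollow=16 Greywater=25 Hollowpine=11 Ironridge=19 → close Greywater (overflow 14)
  25÷5 = 5 each, +1 to first 0
Round 3: Briarlake=13 Elkhorn=30 Fernhollow=21 Hollowpine=16 Ironridge=24 → close Elkhorn (overflow 18)
  30÷4 = 7 each, +1 to first 2
Round 4: Briarlake=21 Fernhollow=29 Hollowpine=23 Ironridge=31 → close Fernhollow (overflow 18)
  29÷3 = 9 each, +1 to first 2
Round 5: Briarlake=31 Hollowpine=33 Ironridge=40 → close Ironridge (overflow 27)
  40÷2 = 20 each, +1 to first 0
Round 6: Briarlake=51 Hollowpine=53 → close Briarlake (overflow 46)
  51÷1 = 51 each, +1 to first 0

Closure order: Juniper, Greywater, Elkhorn, Fernhollow, Ironridge, Briarlake
Last habitat: Hollowpine with 104 animals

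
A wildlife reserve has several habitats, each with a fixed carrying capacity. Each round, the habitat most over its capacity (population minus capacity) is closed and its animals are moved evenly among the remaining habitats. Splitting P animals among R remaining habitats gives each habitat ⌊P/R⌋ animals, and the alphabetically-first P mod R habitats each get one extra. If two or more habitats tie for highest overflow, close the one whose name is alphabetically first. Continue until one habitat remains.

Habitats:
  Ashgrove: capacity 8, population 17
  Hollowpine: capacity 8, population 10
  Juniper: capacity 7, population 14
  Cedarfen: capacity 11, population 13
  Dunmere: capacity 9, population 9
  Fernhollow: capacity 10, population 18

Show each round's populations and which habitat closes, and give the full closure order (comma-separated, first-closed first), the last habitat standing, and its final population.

Closure order: Ashgrove, Fernhollow, Juniper, Cedarfen, Dunmere
Last habitat: Hollowpine with 81 animals

Round 1: Ashgrove=17 Cedarfen=13 Dunmere=9 Fernhollow=18 Hollowpine=10 Juniper=14 → close Ashgrove (overflow 9)
  17÷5 = 3 each, +1 to first 2
Round 2: Cedarfen=17 Dunmere=13 Fernhollow=21 Hollowpine=13 Juniper=17 → close Fernhollow (overflow 11)
  21÷4 = 5 each, +1 to first 1
Round 3: Cedarfen=23 Dunmere=18 Hollowpine=18 Juniper=22 → close Juniper (overflow 15)
  22÷3 = 7 each, +1 to first 1
Round 4: Cedarfen=31 Dunmere=25 Hollowpine=25 → close Cedarfen (overflow 20)
  31÷2 = 15 each, +1 to first 1
Round 5: Dunmere=41 Hollowpine=40 → close Dunmere (overflow 32)
  41÷1 = 41 each, +1 to first 0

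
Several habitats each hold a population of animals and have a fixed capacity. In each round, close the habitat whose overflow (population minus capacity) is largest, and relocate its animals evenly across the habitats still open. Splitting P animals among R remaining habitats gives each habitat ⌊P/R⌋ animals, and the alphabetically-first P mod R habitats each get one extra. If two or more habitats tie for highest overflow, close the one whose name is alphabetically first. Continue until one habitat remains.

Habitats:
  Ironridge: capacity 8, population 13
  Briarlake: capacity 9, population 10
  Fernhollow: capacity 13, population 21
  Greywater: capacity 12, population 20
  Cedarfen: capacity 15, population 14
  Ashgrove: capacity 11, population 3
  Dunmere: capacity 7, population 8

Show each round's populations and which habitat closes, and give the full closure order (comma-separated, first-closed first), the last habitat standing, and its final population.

Round 1: Ashgrove=3 Briarlake=10 Cedarfen=14 Dunmere=8 Fernhollow=21 Greywater=20 Ironridge=13 → close Fernhollow (overflow 8)
  21÷6 = 3 each, +1 to first 3
Round 2: Ashgrove=7 Briarlake=14 Cedarfen=18 Dunmere=11 Greywater=23 Ironridge=16 → close Greywater (overflow 11)
  23÷5 = 4 each, +1 to first 3
Round 3: Ashgrove=12 Briarlake=19 Cedarfen=23 Dunmere=15 Ironridge=20 → close Ironridge (overflow 12)
  20÷4 = 5 each, +1 to first 0
Round 4: Ashgrove=17 Briarlake=24 Cedarfen=28 Dunmere=20 → close Briarlake (overflow 15)
  24÷3 = 8 each, +1 to first 0
Round 5: Ashgrove=25 Cedarfen=36 Dunmere=28 → close Cedarfen (overflow 21)
  36÷2 = 18 each, +1 to first 0
Round 6: Ashgrove=43 Dunmere=46 → close Dunmere (overflow 39)
  46÷1 = 46 each, +1 to first 0

Closure order: Fernhollow, Greywater, Ironridge, Briarlake, Cedarfen, Dunmere
Last habitat: Ashgrove with 89 animals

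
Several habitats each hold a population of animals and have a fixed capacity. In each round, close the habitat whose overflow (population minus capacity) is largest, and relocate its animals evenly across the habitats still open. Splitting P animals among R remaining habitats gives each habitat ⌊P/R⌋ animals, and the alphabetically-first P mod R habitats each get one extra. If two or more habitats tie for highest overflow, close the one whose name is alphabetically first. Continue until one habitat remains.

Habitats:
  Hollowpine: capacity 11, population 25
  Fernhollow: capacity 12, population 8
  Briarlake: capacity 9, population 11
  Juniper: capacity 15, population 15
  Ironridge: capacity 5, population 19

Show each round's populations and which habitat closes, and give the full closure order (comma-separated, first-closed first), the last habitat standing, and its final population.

Round 1: Briarlake=11 Fernhollow=8 Hollowpine=25 Ironridge=19 Juniper=15 → close Hollowpine (overflow 14)
  25÷4 = 6 each, +1 to first 1
Round 2: Briarlake=18 Fernhollow=14 Ironridge=25 Juniper=21 → close Ironridge (overflow 20)
  25÷3 = 8 each, +1 to first 1
Round 3: Briarlake=27 Fernhollow=22 Juniper=29 → close Briarlake (overflow 18)
  27÷2 = 13 each, +1 to first 1
Round 4: Fernhollow=36 Juniper=42 → close Juniper (overflow 27)
  42÷1 = 42 each, +1 to first 0

Closure order: Hollowpine, Ironridge, Briarlake, Juniper
Last habitat: Fernhollow with 78 animals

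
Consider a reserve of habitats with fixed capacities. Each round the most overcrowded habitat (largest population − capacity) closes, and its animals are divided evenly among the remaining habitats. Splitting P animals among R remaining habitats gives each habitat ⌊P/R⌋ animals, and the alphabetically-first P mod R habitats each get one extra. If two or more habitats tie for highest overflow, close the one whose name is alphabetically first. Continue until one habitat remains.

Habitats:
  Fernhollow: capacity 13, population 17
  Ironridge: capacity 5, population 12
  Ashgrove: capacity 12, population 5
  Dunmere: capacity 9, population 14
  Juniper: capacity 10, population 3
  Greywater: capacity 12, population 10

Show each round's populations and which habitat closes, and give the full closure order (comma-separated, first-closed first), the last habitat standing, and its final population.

Round 1: Ashgrove=5 Dunmere=14 Fernhollow=17 Greywater=10 Ironridge=12 Juniper=3 → close Ironridge (overflow 7)
  12÷5 = 2 each, +1 to first 2
Round 2: Ashgrove=8 Dunmere=17 Fernhollow=19 Greywater=12 Juniper=5 → close Dunmere (overflow 8)
  17÷4 = 4 each, +1 to first 1
Round 3: Ashgrove=13 Fernhollow=23 Greywater=16 Juniper=9 → close Fernhollow (overflow 10)
  23÷3 = 7 each, +1 to first 2
Round 4: Ashgrove=21 Greywater=24 Juniper=16 → close Greywater (overflow 12)
  24÷2 = 12 each, +1 to first 0
Round 5: Ashgrove=33 Juniper=28 → close Ashgrove (overflow 21)
  33÷1 = 33 each, +1 to first 0

Closure order: Ironridge, Dunmere, Fernhollow, Greywater, Ashgrove
Last habitat: Juniper with 61 animals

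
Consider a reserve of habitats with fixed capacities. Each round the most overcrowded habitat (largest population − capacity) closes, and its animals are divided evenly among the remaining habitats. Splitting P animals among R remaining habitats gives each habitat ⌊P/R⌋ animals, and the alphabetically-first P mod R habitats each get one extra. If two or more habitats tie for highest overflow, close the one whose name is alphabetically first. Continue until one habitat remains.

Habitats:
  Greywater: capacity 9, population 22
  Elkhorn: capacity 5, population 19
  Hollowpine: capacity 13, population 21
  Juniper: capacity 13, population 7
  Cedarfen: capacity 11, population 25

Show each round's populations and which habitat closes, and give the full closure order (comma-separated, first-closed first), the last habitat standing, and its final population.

Closure order: Cedarfen, Elkhorn, Greywater, Hollowpine
Last habitat: Juniper with 94 animals

Round 1: Cedarfen=25 Elkhorn=19 Greywater=22 Hollowpine=21 Juniper=7 → close Cedarfen (overflow 14)
  25÷4 = 6 each, +1 to first 1
Round 2: Elkhorn=26 Greywater=28 Hollowpine=27 Juniper=13 → close Elkhorn (overflow 21)
  26÷3 = 8 each, +1 to first 2
Round 3: Greywater=37 Hollowpine=36 Juniper=21 → close Greywater (overflow 28)
  37÷2 = 18 each, +1 to first 1
Round 4: Hollowpine=55 Juniper=39 → close Hollowpine (overflow 42)
  55÷1 = 55 each, +1 to first 0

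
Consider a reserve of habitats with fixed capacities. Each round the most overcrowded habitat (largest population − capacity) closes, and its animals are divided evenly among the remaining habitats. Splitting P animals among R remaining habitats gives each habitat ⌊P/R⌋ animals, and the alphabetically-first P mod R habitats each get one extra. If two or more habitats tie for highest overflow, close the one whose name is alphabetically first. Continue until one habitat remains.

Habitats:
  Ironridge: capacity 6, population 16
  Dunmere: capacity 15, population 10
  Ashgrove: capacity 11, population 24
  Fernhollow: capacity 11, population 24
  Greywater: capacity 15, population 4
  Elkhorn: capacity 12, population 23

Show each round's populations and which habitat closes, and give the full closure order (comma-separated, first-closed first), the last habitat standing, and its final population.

Closure order: Ashgrove, Fernhollow, Elkhorn, Ironridge, Dunmere
Last habitat: Greywater with 101 animals

Round 1: Ashgrove=24 Dunmere=10 Elkhorn=23 Fernhollow=24 Greywater=4 Ironridge=16 → close Ashgrove (overflow 13)
  24÷5 = 4 each, +1 to first 4
Round 2: Dunmere=15 Elkhorn=28 Fernhollow=29 Greywater=9 Ironridge=20 → close Fernhollow (overflow 18)
  29÷4 = 7 each, +1 to first 1
Round 3: Dunmere=23 Elkhorn=35 Greywater=16 Ironridge=27 → close Elkhorn (overflow 23)
  35÷3 = 11 each, +1 to first 2
Round 4: Dunmere=35 Greywater=28 Ironridge=38 → close Ironridge (overflow 32)
  38÷2 = 19 each, +1 to first 0
Round 5: Dunmere=54 Greywater=47 → close Dunmere (overflow 39)
  54÷1 = 54 each, +1 to first 0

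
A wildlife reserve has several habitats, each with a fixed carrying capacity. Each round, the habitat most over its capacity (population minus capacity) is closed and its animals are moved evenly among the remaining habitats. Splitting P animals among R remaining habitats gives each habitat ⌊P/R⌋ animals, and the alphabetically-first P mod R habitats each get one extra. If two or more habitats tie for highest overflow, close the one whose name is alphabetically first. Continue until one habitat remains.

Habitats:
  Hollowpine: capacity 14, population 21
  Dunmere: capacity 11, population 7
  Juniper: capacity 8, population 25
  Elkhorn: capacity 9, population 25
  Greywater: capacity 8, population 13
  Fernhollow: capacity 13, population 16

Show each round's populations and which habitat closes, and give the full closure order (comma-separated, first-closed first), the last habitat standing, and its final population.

Closure order: Juniper, Elkhorn, Hollowpine, Greywater, Fernhollow
Last habitat: Dunmere with 107 animals

Round 1: Dunmere=7 Elkhorn=25 Fernhollow=16 Greywater=13 Hollowpine=21 Juniper=25 → close Juniper (overflow 17)
  25÷5 = 5 each, +1 to first 0
Round 2: Dunmere=12 Elkhorn=30 Fernhollow=21 Greywater=18 Hollowpine=26 → close Elkhorn (overflow 21)
  30÷4 = 7 each, +1 to first 2
Round 3: Dunmere=20 Fernhollow=29 Greywater=25 Hollowpine=33 → close Hollowpine (overflow 19)
  33÷3 = 11 each, +1 to first 0
Round 4: Dunmere=31 Fernhollow=40 Greywater=36 → close Greywater (overflow 28)
  36÷2 = 18 each, +1 to first 0
Round 5: Dunmere=49 Fernhollow=58 → close Fernhollow (overflow 45)
  58÷1 = 58 each, +1 to first 0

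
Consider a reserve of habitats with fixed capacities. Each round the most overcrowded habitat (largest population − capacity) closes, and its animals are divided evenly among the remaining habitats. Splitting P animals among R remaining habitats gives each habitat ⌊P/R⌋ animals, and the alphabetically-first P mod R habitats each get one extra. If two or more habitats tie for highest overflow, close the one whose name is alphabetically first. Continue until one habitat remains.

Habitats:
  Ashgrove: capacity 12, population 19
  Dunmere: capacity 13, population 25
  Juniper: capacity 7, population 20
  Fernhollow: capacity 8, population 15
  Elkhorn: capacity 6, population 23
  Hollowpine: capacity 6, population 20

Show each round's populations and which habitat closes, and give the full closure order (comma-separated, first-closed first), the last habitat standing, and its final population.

Closure order: Elkhorn, Hollowpine, Dunmere, Juniper, Ashgrove
Last habitat: Fernhollow with 122 animals

Round 1: Ashgrove=19 Dunmere=25 Elkhorn=23 Fernhollow=15 Hollowpine=20 Juniper=20 → close Elkhorn (overflow 17)
  23÷5 = 4 each, +1 to first 3
Round 2: Ashgrove=24 Dunmere=30 Fernhollow=20 Hollowpine=24 Juniper=24 → close Hollowpine (overflow 18)
  24÷4 = 6 each, +1 to first 0
Round 3: Ashgrove=30 Dunmere=36 Fernhollow=26 Juniper=30 → close Dunmere (overflow 23)
  36÷3 = 12 each, +1 to first 0
Round 4: Ashgrove=42 Fernhollow=38 Juniper=42 → close Juniper (overflow 35)
  42÷2 = 21 each, +1 to first 0
Round 5: Ashgrove=63 Fernhollow=59 → close Ashgrove (overflow 51)
  63÷1 = 63 each, +1 to first 0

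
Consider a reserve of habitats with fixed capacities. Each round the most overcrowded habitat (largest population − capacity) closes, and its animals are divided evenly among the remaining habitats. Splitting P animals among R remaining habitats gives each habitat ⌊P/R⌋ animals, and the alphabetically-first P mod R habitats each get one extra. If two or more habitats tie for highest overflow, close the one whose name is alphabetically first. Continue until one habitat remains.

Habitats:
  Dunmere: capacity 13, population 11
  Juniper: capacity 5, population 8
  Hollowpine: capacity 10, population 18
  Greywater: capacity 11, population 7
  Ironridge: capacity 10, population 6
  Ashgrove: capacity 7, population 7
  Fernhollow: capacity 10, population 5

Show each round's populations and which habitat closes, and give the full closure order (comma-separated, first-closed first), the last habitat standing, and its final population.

Closure order: Hollowpine, Juniper, Ashgrove, Dunmere, Greywater, Fernhollow
Last habitat: Ironridge with 62 animals

Round 1: Ashgrove=7 Dunmere=11 Fernhollow=5 Greywater=7 Hollowpine=18 Ironridge=6 Juniper=8 → close Hollowpine (overflow 8)
  18÷6 = 3 each, +1 to first 0
Round 2: Ashgrove=10 Dunmere=14 Fernhollow=8 Greywater=10 Ironridge=9 Juniper=11 → close Juniper (overflow 6)
  11÷5 = 2 each, +1 to first 1
Round 3: Ashgrove=13 Dunmere=16 Fernhollow=10 Greywater=12 Ironridge=11 → close Ashgrove (overflow 6)
  13÷4 = 3 each, +1 to first 1
Round 4: Dunmere=20 Fernhollow=13 Greywater=15 Ironridge=14 → close Dunmere (overflow 7)
  20÷3 = 6 each, +1 to first 2
Round 5: Fernhollow=20 Greywater=22 Ironridge=20 → close Greywater (overflow 11)
  22÷2 = 11 each, +1 to first 0
Round 6: Fernhollow=31 Ironridge=31 → close Fernhollow (overflow 21)
  31÷1 = 31 each, +1 to first 0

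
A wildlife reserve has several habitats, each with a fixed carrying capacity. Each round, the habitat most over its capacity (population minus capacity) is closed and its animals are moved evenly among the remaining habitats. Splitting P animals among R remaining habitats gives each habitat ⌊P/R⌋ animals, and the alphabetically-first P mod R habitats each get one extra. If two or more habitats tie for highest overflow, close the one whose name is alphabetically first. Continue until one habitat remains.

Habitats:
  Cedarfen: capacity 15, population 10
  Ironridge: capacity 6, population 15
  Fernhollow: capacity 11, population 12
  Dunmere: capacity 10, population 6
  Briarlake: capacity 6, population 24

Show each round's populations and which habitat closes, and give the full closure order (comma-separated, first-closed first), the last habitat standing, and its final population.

Closure order: Briarlake, Ironridge, Fernhollow, Cedarfen
Last habitat: Dunmere with 67 animals

Round 1: Briarlake=24 Cedarfen=10 Dunmere=6 Fernhollow=12 Ironridge=15 → close Briarlake (overflow 18)
  24÷4 = 6 each, +1 to first 0
Round 2: Cedarfen=16 Dunmere=12 Fernhollow=18 Ironridge=21 → close Ironridge (overflow 15)
  21÷3 = 7 each, +1 to first 0
Round 3: Cedarfen=23 Dunmere=19 Fernhollow=25 → close Fernhollow (overflow 14)
  25÷2 = 12 each, +1 to first 1
Round 4: Cedarfen=36 Dunmere=31 → close Cedarfen (overflow 21)
  36÷1 = 36 each, +1 to first 0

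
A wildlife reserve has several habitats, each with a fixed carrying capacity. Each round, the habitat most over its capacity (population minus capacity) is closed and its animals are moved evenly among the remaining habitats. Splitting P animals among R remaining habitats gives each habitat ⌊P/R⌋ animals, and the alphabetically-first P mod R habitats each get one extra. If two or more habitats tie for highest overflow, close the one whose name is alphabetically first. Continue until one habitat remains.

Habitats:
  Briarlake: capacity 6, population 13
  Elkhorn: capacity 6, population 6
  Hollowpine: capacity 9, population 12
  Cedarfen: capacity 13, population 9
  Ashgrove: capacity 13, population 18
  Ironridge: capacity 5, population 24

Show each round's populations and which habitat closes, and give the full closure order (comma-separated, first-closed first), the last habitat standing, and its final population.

Closure order: Ironridge, Briarlake, Ashgrove, Hollowpine, Elkhorn
Last habitat: Cedarfen with 82 animals

Round 1: Ashgrove=18 Briarlake=13 Cedarfen=9 Elkhorn=6 Hollowpine=12 Ironridge=24 → close Ironridge (overflow 19)
  24÷5 = 4 each, +1 to first 4
Round 2: Ashgrove=23 Briarlake=18 Cedarfen=14 Elkhorn=11 Hollowpine=16 → close Briarlake (overflow 12)
  18÷4 = 4 each, +1 to first 2
Round 3: Ashgrove=28 Cedarfen=19 Elkhorn=15 Hollowpine=20 → close Ashgrove (overflow 15)
  28÷3 = 9 each, +1 to first 1
Round 4: Cedarfen=29 Elkhorn=24 Hollowpine=29 → close Hollowpine (overflow 20)
  29÷2 = 14 each, +1 to first 1
Round 5: Cedarfen=44 Elkhorn=38 → close Elkhorn (overflow 32)
  38÷1 = 38 each, +1 to first 0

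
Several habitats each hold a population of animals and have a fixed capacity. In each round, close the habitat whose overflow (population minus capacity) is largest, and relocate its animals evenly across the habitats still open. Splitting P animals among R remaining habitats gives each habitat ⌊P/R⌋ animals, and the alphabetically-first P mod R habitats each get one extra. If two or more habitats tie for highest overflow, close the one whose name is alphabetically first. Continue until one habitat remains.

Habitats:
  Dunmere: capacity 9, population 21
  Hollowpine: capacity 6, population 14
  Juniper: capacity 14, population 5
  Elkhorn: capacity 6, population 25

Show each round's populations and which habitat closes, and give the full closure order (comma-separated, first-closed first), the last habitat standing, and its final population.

Closure order: Elkhorn, Dunmere, Hollowpine
Last habitat: Juniper with 65 animals

Round 1: Dunmere=21 Elkhorn=25 Hollowpine=14 Juniper=5 → close Elkhorn (overflow 19)
  25÷3 = 8 each, +1 to first 1
Round 2: Dunmere=30 Hollowpine=22 Juniper=13 → close Dunmere (overflow 21)
  30÷2 = 15 each, +1 to first 0
Round 3: Hollowpine=37 Juniper=28 → close Hollowpine (overflow 31)
  37÷1 = 37 each, +1 to first 0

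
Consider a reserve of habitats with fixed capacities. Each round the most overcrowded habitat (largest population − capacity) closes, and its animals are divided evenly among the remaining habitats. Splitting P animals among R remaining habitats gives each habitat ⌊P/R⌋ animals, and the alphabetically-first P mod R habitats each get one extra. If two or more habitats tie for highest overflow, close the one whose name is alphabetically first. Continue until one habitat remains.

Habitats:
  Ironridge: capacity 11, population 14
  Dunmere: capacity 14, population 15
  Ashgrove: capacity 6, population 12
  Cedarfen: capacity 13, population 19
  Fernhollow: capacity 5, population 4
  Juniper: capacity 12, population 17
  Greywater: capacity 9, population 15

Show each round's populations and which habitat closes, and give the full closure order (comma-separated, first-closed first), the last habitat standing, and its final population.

Round 1: Ashgrove=12 Cedarfen=19 Dunmere=15 Fernhollow=4 Greywater=15 Ironridge=14 Juniper=17 → close Ashgrove (overflow 6)
  12÷6 = 2 each, +1 to first 0
Round 2: Cedarfen=21 Dunmere=17 Fernhollow=6 Greywater=17 Ironridge=16 Juniper=19 → close Cedarfen (overflow 8)
  21÷5 = 4 each, +1 to first 1
Round 3: Dunmere=22 Fernhollow=10 Greywater=21 Ironridge=20 Juniper=23 → close Greywater (overflow 12)
  21÷4 = 5 each, +1 to first 1
Round 4: Dunmere=28 Fernhollow=15 Ironridge=25 Juniper=28 → close Juniper (overflow 16)
  28÷3 = 9 each, +1 to first 1
Round 5: Dunmere=38 Fernhollow=24 Ironridge=34 → close Dunmere (overflow 24)
  38÷2 = 19 each, +1 to first 0
Round 6: Fernhollow=43 Ironridge=53 → close Ironridge (overflow 42)
  53÷1 = 53 each, +1 to first 0

Closure order: Ashgrove, Cedarfen, Greywater, Juniper, Dunmere, Ironridge
Last habitat: Fernhollow with 96 animals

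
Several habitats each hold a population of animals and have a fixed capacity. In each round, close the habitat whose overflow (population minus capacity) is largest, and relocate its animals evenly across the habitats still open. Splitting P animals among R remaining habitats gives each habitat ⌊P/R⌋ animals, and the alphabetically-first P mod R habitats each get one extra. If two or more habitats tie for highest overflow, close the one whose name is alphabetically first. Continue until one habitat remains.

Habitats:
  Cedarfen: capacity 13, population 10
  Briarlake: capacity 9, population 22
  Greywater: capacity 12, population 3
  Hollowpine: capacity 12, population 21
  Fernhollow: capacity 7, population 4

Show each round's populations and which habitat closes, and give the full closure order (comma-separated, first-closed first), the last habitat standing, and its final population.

Closure order: Briarlake, Hollowpine, Cedarfen, Fernhollow
Last habitat: Greywater with 60 animals

Round 1: Briarlake=22 Cedarfen=10 Fernhollow=4 Greywater=3 Hollowpine=21 → close Briarlake (overflow 13)
  22÷4 = 5 each, +1 to first 2
Round 2: Cedarfen=16 Fernhollow=10 Greywater=8 Hollowpine=26 → close Hollowpine (overflow 14)
  26÷3 = 8 each, +1 to first 2
Round 3: Cedarfen=25 Fernhollow=19 Greywater=16 → close Cedarfen (overflow 12)
  25÷2 = 12 each, +1 to first 1
Round 4: Fernhollow=32 Greywater=28 → close Fernhollow (overflow 25)
  32÷1 = 32 each, +1 to first 0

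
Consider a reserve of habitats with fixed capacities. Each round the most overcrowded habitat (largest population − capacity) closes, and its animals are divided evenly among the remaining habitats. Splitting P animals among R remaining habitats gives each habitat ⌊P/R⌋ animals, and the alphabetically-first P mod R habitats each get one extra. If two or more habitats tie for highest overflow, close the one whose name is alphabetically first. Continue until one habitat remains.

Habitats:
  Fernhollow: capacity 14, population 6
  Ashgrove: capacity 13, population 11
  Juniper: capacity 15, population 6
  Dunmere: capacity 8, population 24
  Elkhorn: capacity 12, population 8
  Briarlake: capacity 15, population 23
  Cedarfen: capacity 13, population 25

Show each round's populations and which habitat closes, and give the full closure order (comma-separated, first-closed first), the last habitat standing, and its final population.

Closure order: Dunmere, Cedarfen, Briarlake, Ashgrove, Elkhorn, Fernhollow
Last habitat: Juniper with 103 animals

Round 1: Ashgrove=11 Briarlake=23 Cedarfen=25 Dunmere=24 Elkhorn=8 Fernhollow=6 Juniper=6 → close Dunmere (overflow 16)
  24÷6 = 4 each, +1 to first 0
Round 2: Ashgrove=15 Briarlake=27 Cedarfen=29 Elkhorn=12 Fernhollow=10 Juniper=10 → close Cedarfen (overflow 16)
  29÷5 = 5 each, +1 to first 4
Round 3: Ashgrove=21 Briarlake=33 Elkhorn=18 Fernhollow=16 Juniper=15 → close Briarlake (overflow 18)
  33÷4 = 8 each, +1 to first 1
Round 4: Ashgrove=30 Elkhorn=26 Fernhollow=24 Juniper=23 → close Ashgrove (overflow 17)
  30÷3 = 10 each, +1 to first 0
Round 5: Elkhorn=36 Fernhollow=34 Juniper=33 → close Elkhorn (overflow 24)
  36÷2 = 18 each, +1 to first 0
Round 6: Fernhollow=52 Juniper=51 → close Fernhollow (overflow 38)
  52÷1 = 52 each, +1 to first 0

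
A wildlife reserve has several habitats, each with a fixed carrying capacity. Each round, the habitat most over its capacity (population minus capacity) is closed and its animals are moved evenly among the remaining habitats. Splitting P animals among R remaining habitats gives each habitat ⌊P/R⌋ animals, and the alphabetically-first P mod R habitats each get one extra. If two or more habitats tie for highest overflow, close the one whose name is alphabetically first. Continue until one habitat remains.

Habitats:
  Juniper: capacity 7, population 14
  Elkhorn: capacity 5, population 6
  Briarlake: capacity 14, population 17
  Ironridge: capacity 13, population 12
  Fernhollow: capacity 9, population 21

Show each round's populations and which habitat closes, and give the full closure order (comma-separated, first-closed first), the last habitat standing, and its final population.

Closure order: Fernhollow, Juniper, Briarlake, Elkhorn
Last habitat: Ironridge with 70 animals

Round 1: Briarlake=17 Elkhorn=6 Fernhollow=21 Ironridge=12 Juniper=14 → close Fernhollow (overflow 12)
  21÷4 = 5 each, +1 to first 1
Round 2: Briarlake=23 Elkhorn=11 Ironridge=17 Juniper=19 → close Juniper (overflow 12)
  19÷3 = 6 each, +1 to first 1
Round 3: Briarlake=30 Elkhorn=17 Ironridge=23 → close Briarlake (overflow 16)
  30÷2 = 15 each, +1 to first 0
Round 4: Elkhorn=32 Ironridge=38 → close Elkhorn (overflow 27)
  32÷1 = 32 each, +1 to first 0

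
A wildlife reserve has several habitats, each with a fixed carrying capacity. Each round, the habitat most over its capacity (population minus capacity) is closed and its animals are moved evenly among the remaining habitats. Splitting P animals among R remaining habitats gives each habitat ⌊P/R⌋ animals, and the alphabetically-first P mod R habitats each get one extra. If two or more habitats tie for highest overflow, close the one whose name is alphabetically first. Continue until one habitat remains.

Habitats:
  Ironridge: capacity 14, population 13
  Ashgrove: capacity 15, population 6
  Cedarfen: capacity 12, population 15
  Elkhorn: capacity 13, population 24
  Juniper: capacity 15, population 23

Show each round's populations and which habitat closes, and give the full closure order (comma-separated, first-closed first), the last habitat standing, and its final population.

Closure order: Elkhorn, Juniper, Cedarfen, Ironridge
Last habitat: Ashgrove with 81 animals

Round 1: Ashgrove=6 Cedarfen=15 Elkhorn=24 Ironridge=13 Juniper=23 → close Elkhorn (overflow 11)
  24÷4 = 6 each, +1 to first 0
Round 2: Ashgrove=12 Cedarfen=21 Ironridge=19 Juniper=29 → close Juniper (overflow 14)
  29÷3 = 9 each, +1 to first 2
Round 3: Ashgrove=22 Cedarfen=31 Ironridge=28 → close Cedarfen (overflow 19)
  31÷2 = 15 each, +1 to first 1
Round 4: Ashgrove=38 Ironridge=43 → close Ironridge (overflow 29)
  43÷1 = 43 each, +1 to first 0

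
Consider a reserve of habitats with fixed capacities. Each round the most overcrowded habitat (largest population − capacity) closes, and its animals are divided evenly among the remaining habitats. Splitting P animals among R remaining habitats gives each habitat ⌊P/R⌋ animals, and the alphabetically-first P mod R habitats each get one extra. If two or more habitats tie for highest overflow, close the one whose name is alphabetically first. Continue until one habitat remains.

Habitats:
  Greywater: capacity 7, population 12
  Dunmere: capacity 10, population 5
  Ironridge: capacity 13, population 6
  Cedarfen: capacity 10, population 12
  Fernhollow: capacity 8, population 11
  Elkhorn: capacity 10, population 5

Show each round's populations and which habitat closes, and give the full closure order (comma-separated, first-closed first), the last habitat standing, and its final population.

Closure order: Greywater, Cedarfen, Fernhollow, Dunmere, Elkhorn
Last habitat: Ironridge with 51 animals

Round 1: Cedarfen=12 Dunmere=5 Elkhorn=5 Fernhollow=11 Greywater=12 Ironridge=6 → close Greywater (overflow 5)
  12÷5 = 2 each, +1 to first 2
Round 2: Cedarfen=15 Dunmere=8 Elkhorn=7 Fernhollow=13 Ironridge=8 → close Cedarfen (overflow 5)
  15÷4 = 3 each, +1 to first 3
Round 3: Dunmere=12 Elkhorn=11 Fernhollow=17 Ironridge=11 → close Fernhollow (overflow 9)
  17÷3 = 5 each, +1 to first 2
Round 4: Dunmere=18 Elkhorn=17 Ironridge=16 → close Dunmere (overflow 8)
  18÷2 = 9 each, +1 to first 0
Round 5: Elkhorn=26 Ironridge=25 → close Elkhorn (overflow 16)
  26÷1 = 26 each, +1 to first 0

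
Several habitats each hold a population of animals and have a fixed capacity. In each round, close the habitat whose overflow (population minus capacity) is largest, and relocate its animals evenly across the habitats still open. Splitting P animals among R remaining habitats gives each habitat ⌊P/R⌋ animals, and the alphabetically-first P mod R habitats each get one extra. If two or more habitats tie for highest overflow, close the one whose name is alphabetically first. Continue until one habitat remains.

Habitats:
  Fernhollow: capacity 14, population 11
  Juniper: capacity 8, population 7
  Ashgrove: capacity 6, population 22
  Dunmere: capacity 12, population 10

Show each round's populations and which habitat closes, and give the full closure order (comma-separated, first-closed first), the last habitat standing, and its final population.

Round 1: Ashgrove=22 Dunmere=10 Fernhollow=11 Juniper=7 → close Ashgrove (overflow 16)
  22÷3 = 7 each, +1 to first 1
Round 2: Dunmere=18 Fernhollow=18 Juniper=14 → close Dunmere (overflow 6)
  18÷2 = 9 each, +1 to first 0
Round 3: Fernhollow=27 Juniper=23 → close Juniper (overflow 15)
  23÷1 = 23 each, +1 to first 0

Closure order: Ashgrove, Dunmere, Juniper
Last habitat: Fernhollow with 50 animals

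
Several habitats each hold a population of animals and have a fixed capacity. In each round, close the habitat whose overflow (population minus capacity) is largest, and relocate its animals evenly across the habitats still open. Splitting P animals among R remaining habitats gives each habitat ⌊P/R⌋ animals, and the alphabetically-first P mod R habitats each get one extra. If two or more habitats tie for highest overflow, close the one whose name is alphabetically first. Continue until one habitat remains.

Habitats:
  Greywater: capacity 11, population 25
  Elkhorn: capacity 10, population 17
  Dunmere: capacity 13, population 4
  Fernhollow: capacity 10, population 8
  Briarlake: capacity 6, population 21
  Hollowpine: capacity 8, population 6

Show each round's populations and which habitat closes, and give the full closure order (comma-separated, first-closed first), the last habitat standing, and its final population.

Round 1: Briarlake=21 Dunmere=4 Elkhorn=17 Fernhollow=8 Greywater=25 Hollowpine=6 → close Briarlake (overflow 15)
  21÷5 = 4 each, +1 to first 1
Round 2: Dunmere=9 Elkhorn=21 Fernhollow=12 Greywater=29 Hollowpine=10 → close Greywater (overflow 18)
  29÷4 = 7 each, +1 to first 1
Round 3: Dunmere=17 Elkhorn=28 Fernhollow=19 Hollowpine=17 → close Elkhorn (overflow 18)
  28÷3 = 9 each, +1 to first 1
Round 4: Dunmere=27 Fernhollow=28 Hollowpine=26 → close Fernhollow (overflow 18)
  28÷2 = 14 each, +1 to first 0
Round 5: Dunmere=41 Hollowpine=40 → close Hollowpine (overflow 32)
  40÷1 = 40 each, +1 to first 0

Closure order: Briarlake, Greywater, Elkhorn, Fernhollow, Hollowpine
Last habitat: Dunmere with 81 animals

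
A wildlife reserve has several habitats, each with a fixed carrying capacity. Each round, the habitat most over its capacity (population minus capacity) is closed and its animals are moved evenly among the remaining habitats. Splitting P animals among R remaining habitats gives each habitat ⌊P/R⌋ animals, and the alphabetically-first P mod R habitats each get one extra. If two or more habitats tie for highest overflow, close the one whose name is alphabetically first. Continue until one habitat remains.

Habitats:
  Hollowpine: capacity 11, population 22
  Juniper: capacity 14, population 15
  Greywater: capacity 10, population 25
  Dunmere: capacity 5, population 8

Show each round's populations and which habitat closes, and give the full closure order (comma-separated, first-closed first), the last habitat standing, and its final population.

Round 1: Dunmere=8 Greywater=25 Hollowpine=22 Juniper=15 → close Greywater (overflow 15)
  25÷3 = 8 each, +1 to first 1
Round 2: Dunmere=17 Hollowpine=30 Juniper=23 → close Hollowpine (overflow 19)
  30÷2 = 15 each, +1 to first 0
Round 3: Dunmere=32 Juniper=38 → close Dunmere (overflow 27)
  32÷1 = 32 each, +1 to first 0

Closure order: Greywater, Hollowpine, Dunmere
Last habitat: Juniper with 70 animals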